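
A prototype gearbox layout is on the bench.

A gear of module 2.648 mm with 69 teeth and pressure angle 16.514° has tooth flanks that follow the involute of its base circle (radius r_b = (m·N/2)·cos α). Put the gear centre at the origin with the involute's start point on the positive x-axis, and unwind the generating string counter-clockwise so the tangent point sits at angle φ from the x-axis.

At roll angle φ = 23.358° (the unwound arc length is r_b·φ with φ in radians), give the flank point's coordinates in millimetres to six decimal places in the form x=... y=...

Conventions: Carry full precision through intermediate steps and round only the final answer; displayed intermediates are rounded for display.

class = single-mesh tooth geometry [base-circle involute, m = 2.648, 69T]
pitch radius r_p = m·N/2 = 2.648·69/2 = 91.356000
base radius r_b = r_p·cos α = 91.356000·cos 16.514° = 87.587593
roll angle φ = 23.358° = 0.40767401 rad
x = r_b·(cos φ + φ·sin φ) = 94.566404
y = r_b·(sin φ − φ·cos φ) = 1.945473

x=94.566404 y=1.945473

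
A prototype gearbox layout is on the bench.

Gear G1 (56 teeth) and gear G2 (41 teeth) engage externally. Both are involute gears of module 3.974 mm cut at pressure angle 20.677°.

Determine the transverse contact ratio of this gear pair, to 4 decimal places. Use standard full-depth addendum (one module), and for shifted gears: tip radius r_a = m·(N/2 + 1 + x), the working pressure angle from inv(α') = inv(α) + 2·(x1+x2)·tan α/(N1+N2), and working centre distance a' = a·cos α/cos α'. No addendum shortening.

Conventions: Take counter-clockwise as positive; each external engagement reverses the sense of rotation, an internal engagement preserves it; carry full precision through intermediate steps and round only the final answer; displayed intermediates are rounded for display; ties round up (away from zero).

1.7114

recognized (one external pair, fixed centres): single-mesh tooth geometry, m = 3.974, N1 = 56, N2 = 41
base radii: r_b1 = 104.104509, r_b2 = 76.219372
tip radii: r_a1 = 115.246000, r_a2 = 85.441000
no profile shift: α' = α, a' = a
action lengths: √(r_a1²−r_b1²) = 49.435734, √(r_a2²−r_b2²) = 38.610514
base pitch p_b = π·m·cos α = 11.680499
CR = (49.435734 + 38.610514 − 192.739000·sin 20.67700°)/11.680499 = 1.711420
contact ratio ≈ 1.7114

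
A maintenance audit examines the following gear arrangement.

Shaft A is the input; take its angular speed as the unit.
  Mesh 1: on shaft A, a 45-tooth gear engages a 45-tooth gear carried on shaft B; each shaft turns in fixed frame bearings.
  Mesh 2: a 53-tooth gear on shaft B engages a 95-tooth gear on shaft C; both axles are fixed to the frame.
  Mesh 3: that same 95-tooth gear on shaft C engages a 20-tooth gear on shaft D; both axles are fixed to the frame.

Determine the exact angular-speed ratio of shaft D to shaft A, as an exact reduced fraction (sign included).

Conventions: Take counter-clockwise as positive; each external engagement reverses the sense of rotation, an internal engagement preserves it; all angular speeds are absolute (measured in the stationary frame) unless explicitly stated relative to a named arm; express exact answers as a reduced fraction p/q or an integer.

-53/20

class = fixed-axis compound train [3 meshes; 3 ratios multiply, 3 sense flips]
mesh 1 [45T→45T]: running ratio 1, sense −
mesh 2 [53T→95T]: running ratio 53/95, sense +
mesh 3 [95T→20T]: running ratio 53/20, sense −
ω_out/ω_in = -53/20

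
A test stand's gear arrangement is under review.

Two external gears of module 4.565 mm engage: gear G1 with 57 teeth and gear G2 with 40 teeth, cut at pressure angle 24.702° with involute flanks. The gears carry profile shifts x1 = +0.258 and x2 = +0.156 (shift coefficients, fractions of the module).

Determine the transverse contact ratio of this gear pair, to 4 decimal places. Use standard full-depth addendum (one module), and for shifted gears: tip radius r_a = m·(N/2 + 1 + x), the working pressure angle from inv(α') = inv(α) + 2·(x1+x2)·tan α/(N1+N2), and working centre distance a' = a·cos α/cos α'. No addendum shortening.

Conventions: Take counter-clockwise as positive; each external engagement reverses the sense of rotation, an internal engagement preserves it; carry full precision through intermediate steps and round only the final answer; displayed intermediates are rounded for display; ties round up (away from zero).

1.5005

topology: single-mesh involute geometry — m = 4.565, 57T/40T pair
base radii: r_b1 = 118.197287, r_b2 = 82.945465
tip radii: r_a1 = 135.845270, r_a2 = 96.577140
inv(α') = inv(24.702°) + 2·(+0.258+0.156)·tan α/(57+40) = 0.03278619  ⇒  α' = 25.71689°
a' = a·cos α / cos α' = 221.4025·cos 24.702°/cos 25.71689° = 223.256490
action lengths: √(r_a1²−r_b1²) = 66.957738, √(r_a2²−r_b2²) = 49.469120
base pitch p_b = π·m·cos α = 13.029043
CR = (66.957738 + 49.469120 − 223.256490·sin 25.71689°)/13.029043 = 1.500522
contact ratio ≈ 1.5005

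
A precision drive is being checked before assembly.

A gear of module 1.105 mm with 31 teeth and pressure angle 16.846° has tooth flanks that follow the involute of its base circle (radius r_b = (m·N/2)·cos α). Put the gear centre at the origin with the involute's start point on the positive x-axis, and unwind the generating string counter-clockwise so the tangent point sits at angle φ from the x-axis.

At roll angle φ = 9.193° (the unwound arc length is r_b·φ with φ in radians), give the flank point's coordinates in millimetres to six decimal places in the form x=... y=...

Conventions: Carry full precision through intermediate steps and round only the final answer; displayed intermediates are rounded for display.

x=16.602155 y=0.022512

recognized (one wheel, involute flank): single-mesh tooth geometry, m = 1.105, N = 31
pitch radius r_p = m·N/2 = 1.105·31/2 = 17.127500
base radius r_b = r_p·cos α = 17.127500·cos 16.846° = 16.392510
roll angle φ = 9.193° = 0.16044812 rad
x = r_b·(cos φ + φ·sin φ) = 16.602155
y = r_b·(sin φ − φ·cos φ) = 0.022512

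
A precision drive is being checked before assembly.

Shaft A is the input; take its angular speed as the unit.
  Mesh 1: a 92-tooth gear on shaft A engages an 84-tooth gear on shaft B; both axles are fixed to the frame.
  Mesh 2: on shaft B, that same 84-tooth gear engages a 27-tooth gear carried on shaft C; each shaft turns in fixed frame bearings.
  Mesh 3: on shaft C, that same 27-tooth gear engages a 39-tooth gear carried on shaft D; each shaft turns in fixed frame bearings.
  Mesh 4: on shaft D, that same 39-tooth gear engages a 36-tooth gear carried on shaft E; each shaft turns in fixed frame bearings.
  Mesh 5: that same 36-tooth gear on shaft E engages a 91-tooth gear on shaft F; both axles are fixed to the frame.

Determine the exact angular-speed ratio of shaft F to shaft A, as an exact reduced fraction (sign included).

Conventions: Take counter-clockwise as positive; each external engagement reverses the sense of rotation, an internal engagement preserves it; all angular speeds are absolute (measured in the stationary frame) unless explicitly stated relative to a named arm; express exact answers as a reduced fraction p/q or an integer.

-92/91

class = fixed-axis compound train [5 meshes; 5 ratios multiply, 5 sense flips]
mesh 1 [92T→84T]: running ratio 23/21, sense −
mesh 2 [84T→27T]: running ratio 92/27, sense +
mesh 3 [27T→39T]: running ratio 92/39, sense −
mesh 4 [39T→36T]: running ratio 23/9, sense +
mesh 5 [36T→91T]: running ratio 92/91, sense −
ω_out/ω_in = -92/91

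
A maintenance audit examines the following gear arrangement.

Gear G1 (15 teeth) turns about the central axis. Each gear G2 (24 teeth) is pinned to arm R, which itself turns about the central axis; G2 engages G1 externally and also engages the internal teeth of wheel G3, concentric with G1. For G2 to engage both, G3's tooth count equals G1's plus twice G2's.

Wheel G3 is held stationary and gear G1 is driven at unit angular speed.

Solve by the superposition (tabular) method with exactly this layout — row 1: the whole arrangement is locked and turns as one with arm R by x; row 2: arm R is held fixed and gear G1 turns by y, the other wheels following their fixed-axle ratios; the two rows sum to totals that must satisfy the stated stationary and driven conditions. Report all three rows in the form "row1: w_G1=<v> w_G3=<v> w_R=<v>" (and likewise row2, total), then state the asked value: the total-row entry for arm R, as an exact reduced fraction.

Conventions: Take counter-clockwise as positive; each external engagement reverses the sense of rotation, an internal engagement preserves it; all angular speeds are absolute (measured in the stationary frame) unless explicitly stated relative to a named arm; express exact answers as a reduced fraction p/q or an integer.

row1: w_G1=5/26 w_G3=5/26 w_R=5/26
row2: w_G1=21/26 w_G3=-5/26 w_R=0
total: w_G1=1 w_G3=0 w_R=5/26
asked value: 5/26

topology: planetary set — G1 15T / G2 24T / G3 63T, arm = carrier (Willis)
superposition row 1 [locked train]: every member turns x
row 2 — arm fixed, fixed-axis ratios: sun y, ring −(15/63)·y, arm 0
boundary: total ω_ring = x − (15/63)·y = 0 and total ω_sun = x + y = 1  ⇒  y = 21/26, x = 5/26
row 2 ring = −(15/63)·21/26 = -5/26
totals (row 1 + row 2): sun 5/26 + 21/26 = 1, ring 5/26 + (-5/26) = 0, arm 5/26 + 0 = 5/26
asked cell (total, arm) = 5/26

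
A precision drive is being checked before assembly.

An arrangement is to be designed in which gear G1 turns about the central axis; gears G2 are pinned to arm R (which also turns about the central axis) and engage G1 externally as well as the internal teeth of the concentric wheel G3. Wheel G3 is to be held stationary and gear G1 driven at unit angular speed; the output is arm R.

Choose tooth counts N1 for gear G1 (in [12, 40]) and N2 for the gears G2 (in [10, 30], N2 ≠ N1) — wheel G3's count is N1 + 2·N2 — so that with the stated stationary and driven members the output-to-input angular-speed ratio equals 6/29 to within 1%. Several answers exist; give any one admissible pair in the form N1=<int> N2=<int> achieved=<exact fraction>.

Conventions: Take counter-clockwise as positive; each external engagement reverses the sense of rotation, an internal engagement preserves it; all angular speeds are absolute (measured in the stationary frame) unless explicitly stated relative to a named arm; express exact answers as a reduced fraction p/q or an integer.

planetary set to be sized for 6/29 (Willis relation)
Willis with ω_ring = 0: ω_arm/ω_sun = N1/(N1+N3); set equal to 6/29  ⇒  N3/N1 = 1/(6/29) − 1 = 23/6
N3 = N1 + 2·N2  ⇒  N2/N1 = (N3/N1 − 1)/2 = (23/6 − 1)/2 = 17/12
smallest multiple with N1 ≥ 12 and N2 ≥ 10: k = 1  ⇒  N1 = 1·12 = 12, N2 = 1·17 = 17 (N1 ≤ 40, N2 ≤ 30, N2 ≠ N1 ✓), N3 = 12 + 2·17 = 46
check: N1/(N1+N3) with N1 = 12, N3 = 46 gives 6/29; |achieved − target| = 0 ≤ 3/1450 ✓

N1=12 N2=17 achieved=6/29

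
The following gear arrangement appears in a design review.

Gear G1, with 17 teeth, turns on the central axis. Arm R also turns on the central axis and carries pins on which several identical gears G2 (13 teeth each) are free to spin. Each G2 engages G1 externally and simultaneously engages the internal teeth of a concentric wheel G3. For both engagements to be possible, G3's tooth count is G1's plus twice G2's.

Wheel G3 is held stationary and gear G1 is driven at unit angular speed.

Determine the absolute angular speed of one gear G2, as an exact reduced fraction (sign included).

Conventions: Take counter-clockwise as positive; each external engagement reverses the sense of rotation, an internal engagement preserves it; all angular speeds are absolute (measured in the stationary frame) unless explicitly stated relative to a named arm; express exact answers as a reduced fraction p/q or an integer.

-17/26

topology: planetary set — G1 17T / G2 13T / G3 43T, arm = carrier (Willis)
ring teeth: 17 + 2·13 = 43
17(ω_sun−ω_arm) = −43(ω_ring−ω_arm),  ω_ring = 0, ω_sun = 1
17(1−ω_arm) = −43(0−ω_arm)  ⇒  60·ω_arm = 17  ⇒  ω_arm = 17/60
sun–planet mesh: 17·(1−17/60) = −13·(ω_p−ω_arm)  ⇒  ω_p−ω_arm = -731/780
ω_p = 17/60 − 731/780 = -17/26
exact speed ratio = -17/26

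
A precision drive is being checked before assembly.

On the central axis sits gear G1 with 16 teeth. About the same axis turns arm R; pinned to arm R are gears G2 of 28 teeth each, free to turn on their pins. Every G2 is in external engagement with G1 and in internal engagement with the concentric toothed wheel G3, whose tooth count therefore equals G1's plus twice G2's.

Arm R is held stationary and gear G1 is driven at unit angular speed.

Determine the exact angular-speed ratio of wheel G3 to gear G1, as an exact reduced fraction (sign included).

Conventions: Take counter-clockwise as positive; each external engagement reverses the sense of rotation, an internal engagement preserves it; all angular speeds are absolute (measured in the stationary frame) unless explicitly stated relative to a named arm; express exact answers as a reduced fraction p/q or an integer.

class = planetary set [G3 = 16+2·28 = 72; Willis about the carrier]
ring teeth: 16 + 2·28 = 72
16(ω_sun−ω_arm) = −72(ω_ring−ω_arm),  ω_arm = 0, ω_sun = 1
ω_ring = 0 − (16/72)(1−0) = -2/9
ω_out/ω_in = -2/9

-2/9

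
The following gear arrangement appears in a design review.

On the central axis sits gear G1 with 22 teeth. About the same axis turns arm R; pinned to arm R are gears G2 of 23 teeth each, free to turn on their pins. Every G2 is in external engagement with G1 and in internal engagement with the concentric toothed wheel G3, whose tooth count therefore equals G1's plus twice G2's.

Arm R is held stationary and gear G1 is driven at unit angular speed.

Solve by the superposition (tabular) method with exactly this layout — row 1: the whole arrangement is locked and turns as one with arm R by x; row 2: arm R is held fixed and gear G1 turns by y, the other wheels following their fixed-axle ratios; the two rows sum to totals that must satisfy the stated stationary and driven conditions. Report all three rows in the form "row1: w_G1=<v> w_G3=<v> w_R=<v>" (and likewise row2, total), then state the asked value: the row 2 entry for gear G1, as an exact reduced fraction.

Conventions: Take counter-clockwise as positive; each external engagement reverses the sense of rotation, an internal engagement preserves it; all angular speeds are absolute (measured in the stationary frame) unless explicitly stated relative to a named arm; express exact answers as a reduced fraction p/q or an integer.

planetary set (22T centre, 23T on arm, 68T internal) — Willis relation
superposition row 1 [locked train]: every member turns x
row 2 (arm held, sun turns y): ω_ring = −(22/68)·y, ω_arm = 0
boundary: total ω_arm = x = 0 and total ω_sun = x + y = 1  ⇒  y = 1, x = 0
row 2 ring = −(22/68)·1 = -11/34
totals (row 1 + row 2): sun 0 + 1 = 1, ring 0 + (-11/34) = -11/34, arm 0 + 0 = 0
asked cell (row2, sun) = 1

row1: w_G1=0 w_G3=0 w_R=0
row2: w_G1=1 w_G3=-11/34 w_R=0
total: w_G1=1 w_G3=-11/34 w_R=0
asked value: 1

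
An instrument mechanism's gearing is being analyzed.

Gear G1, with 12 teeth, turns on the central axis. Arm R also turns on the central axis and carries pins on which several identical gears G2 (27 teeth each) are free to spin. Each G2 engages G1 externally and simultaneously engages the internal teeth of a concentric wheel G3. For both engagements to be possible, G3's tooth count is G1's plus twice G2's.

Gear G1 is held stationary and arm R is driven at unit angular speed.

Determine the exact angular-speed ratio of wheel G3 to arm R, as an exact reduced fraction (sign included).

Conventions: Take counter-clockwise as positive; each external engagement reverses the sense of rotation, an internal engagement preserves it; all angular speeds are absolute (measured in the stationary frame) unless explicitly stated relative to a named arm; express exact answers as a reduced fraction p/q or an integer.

planetary set (12T centre, 27T on arm, 66T internal) — Willis relation
ring teeth: 12 + 2·27 = 66
12(ω_sun−ω_arm) = −66(ω_ring−ω_arm),  ω_sun = 0, ω_arm = 1
ω_ring = 1 − (12/66)(0−1) = 13/11
ω_out/ω_in = 13/11

13/11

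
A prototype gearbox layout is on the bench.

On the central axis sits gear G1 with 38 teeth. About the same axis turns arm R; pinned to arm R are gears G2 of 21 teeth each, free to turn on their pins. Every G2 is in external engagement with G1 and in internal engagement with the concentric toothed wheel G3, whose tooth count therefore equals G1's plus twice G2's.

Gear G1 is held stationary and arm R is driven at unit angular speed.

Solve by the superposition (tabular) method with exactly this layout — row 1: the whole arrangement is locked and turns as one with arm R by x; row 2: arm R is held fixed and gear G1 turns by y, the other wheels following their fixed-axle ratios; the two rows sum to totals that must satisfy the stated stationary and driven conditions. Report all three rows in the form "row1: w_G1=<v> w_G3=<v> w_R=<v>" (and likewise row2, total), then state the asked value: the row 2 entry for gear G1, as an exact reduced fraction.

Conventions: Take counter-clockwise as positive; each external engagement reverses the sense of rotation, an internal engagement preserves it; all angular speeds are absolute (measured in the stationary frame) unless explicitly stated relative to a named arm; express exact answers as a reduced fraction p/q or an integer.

row1: w_G1=1 w_G3=1 w_R=1
row2: w_G1=-1 w_G3=19/40 w_R=0
total: w_G1=0 w_G3=59/40 w_R=1
asked value: -1

topology: planetary set — G1 38T / G2 21T / G3 80T, arm = carrier (Willis)
row 1 — lock + rotate with arm: ω_sun = ω_ring = ω_arm = x
row 2: sun turns y, ring = −(38/80)·y, arm 0
boundary: total ω_sun = x + y = 0 and total ω_arm = x = 1  ⇒  y = -1, x = 1
row 2 ring = −(38/80)·(-1) = 19/40
totals (row 1 + row 2): sun 1 + (-1) = 0, ring 1 + 19/40 = 59/40, arm 1 + 0 = 1
asked cell (row2, sun) = -1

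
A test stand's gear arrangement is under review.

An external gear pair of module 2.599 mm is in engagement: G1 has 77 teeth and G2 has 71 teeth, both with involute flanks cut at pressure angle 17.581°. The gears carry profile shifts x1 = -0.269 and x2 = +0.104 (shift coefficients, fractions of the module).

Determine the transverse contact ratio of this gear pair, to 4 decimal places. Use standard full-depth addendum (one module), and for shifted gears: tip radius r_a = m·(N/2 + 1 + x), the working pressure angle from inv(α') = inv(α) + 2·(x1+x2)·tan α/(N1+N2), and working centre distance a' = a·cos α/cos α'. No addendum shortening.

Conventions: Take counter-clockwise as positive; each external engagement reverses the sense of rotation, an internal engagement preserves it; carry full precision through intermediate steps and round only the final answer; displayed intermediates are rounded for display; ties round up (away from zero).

single-mesh involute tooth geometry (77T engaging 71T at module 2.599)
base radii: r_b1 = 95.387716, r_b2 = 87.954907
tip radii: r_a1 = 101.961369, r_a2 = 95.133796
inv(α') = inv(17.581°) + 2·(-0.269+0.104)·tan α/(77+71) = 0.00930091  ⇒  α' = 17.16754°
a' = a·cos α / cos α' = 192.3260·cos 17.581°/cos 17.16754° = 191.892245
action lengths: √(r_a1²−r_b1²) = 36.018112, √(r_a2²−r_b2²) = 36.254289
base pitch p_b = π·m·cos α = 7.783619
CR = (36.018112 + 36.254289 − 191.892245·sin 17.16754°)/7.783619 = 2.008342
contact ratio ≈ 2.0083

2.0083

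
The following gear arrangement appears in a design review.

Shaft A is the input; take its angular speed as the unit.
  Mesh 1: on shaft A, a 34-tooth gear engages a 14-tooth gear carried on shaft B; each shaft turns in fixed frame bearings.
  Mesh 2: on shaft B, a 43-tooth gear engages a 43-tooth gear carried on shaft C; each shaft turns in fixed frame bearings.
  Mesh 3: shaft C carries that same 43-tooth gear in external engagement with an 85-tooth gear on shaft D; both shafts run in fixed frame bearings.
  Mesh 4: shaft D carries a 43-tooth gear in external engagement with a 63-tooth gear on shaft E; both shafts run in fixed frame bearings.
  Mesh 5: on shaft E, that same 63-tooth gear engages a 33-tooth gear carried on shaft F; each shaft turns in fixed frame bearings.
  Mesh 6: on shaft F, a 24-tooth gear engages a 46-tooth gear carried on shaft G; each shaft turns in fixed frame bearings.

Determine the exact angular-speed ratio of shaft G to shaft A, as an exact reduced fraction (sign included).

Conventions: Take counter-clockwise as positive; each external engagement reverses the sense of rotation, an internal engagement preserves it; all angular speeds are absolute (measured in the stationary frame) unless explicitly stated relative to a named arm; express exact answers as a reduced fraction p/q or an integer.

7396/8855

class = fixed-axis compound train [6 meshes; 6 ratios multiply, 6 sense flips]
mesh 1 [34T→14T]: running ratio 17/7, sense −
mesh 2 [43T→43T]: running ratio 17/7, sense +
mesh 3 [43T→85T]: running ratio 43/35, sense −
mesh 4 [43T→63T]: running ratio 1849/2205, sense +
mesh 5 [63T→33T]: running ratio 1849/1155, sense −
mesh 6 [24T→46T]: running ratio 7396/8855, sense +
ω_out/ω_in = 7396/8855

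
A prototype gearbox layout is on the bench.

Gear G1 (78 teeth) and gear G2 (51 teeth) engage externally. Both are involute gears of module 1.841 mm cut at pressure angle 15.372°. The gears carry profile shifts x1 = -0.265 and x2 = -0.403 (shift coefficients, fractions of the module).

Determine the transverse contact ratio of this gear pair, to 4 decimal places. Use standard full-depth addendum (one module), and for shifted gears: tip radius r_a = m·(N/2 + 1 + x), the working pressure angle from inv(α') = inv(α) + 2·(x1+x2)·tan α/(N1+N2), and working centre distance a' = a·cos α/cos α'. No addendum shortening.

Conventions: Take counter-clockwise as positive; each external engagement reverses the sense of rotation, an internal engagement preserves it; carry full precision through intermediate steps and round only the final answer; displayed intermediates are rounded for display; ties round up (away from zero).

2.4648

topology: single-mesh involute geometry — m = 1.841, 78T/51T pair
base radii: r_b1 = 69.230395, r_b2 = 45.266028
tip radii: r_a1 = 73.152135, r_a2 = 48.044577
inv(α') = inv(15.372°) + 2·(-0.265-0.403)·tan α/(78+51) = 0.00378094  ⇒  α' = 12.78740°
a' = a·cos α / cos α' = 118.7445·cos 15.372°/cos 12.78740° = 117.408381
action lengths: √(r_a1²−r_b1²) = 23.630218, √(r_a2²−r_b2²) = 16.101805
base pitch p_b = π·m·cos α = 5.576762
CR = (23.630218 + 16.101805 − 117.408381·sin 12.78740°)/5.576762 = 2.464790
contact ratio ≈ 2.4648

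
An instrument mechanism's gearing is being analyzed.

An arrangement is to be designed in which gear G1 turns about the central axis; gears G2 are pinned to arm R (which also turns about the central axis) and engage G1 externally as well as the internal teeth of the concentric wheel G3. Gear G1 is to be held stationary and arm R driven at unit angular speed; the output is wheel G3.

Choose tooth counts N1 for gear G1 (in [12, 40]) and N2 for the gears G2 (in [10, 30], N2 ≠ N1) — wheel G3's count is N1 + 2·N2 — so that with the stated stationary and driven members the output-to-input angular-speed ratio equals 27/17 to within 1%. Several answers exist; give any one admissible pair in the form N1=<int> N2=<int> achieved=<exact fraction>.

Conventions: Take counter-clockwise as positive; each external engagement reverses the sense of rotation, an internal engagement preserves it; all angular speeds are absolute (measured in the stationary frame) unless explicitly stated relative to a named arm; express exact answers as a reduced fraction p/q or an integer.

topology: planetary set — design target 27/17, arm = carrier (Willis)
Willis with ω_sun = 0: ω_ring/ω_arm = (N1+N3)/N3; set equal to 27/17  ⇒  N3/N1 = 1/(27/17 − 1) = 17/10
N3 = N1 + 2·N2  ⇒  N2/N1 = (N3/N1 − 1)/2 = (17/10 − 1)/2 = 7/20
smallest multiple with N1 ≥ 12 and N2 ≥ 10: k = 2  ⇒  N1 = 2·20 = 40, N2 = 2·7 = 14 (N1 ≤ 40, N2 ≤ 30, N2 ≠ N1 ✓), N3 = 40 + 2·14 = 68
check: (N1+N3)/N3 with N1 = 40, N3 = 68 gives 27/17; |achieved − target| = 0 ≤ 27/1700 ✓

N1=40 N2=14 achieved=27/17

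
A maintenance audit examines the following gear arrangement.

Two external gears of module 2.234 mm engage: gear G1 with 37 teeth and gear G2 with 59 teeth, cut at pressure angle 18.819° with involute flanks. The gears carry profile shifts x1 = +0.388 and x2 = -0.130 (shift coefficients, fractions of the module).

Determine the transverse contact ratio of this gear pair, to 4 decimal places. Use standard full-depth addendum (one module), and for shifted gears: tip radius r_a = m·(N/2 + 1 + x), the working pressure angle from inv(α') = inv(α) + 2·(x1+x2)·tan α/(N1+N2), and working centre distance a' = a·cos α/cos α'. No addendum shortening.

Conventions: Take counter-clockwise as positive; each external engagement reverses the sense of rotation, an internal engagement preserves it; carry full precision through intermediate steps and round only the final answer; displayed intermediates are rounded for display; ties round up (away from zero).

class = single-mesh tooth geometry [involute pair 37T × 59T, m = 2.234]
base radii: r_b1 = 39.119648, r_b2 = 62.379980
tip radii: r_a1 = 44.429792, r_a2 = 67.846580
inv(α') = inv(18.819°) + 2·(+0.388-0.130)·tan α/(37+59) = 0.01417613  ⇒  α' = 19.67949°
a' = a·cos α / cos α' = 107.2320·cos 18.819°/cos 19.67949° = 107.795859
action lengths: √(r_a1²−r_b1²) = 21.063227, √(r_a2²−r_b2²) = 26.681389
base pitch p_b = π·m·cos α = 6.643135
CR = (21.063227 + 26.681389 − 107.795859·sin 19.67949°)/6.643135 = 1.722602
contact ratio ≈ 1.7226

1.7226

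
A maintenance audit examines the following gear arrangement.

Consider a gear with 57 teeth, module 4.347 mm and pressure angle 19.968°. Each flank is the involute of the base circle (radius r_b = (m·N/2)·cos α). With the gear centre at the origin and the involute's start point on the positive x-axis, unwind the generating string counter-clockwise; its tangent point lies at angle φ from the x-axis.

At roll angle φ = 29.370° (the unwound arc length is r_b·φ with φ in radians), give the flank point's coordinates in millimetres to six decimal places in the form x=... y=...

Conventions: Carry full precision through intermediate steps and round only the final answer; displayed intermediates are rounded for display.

x=130.749551 y=5.091860

class = single-mesh tooth geometry [base-circle involute, m = 4.347, 57T]
pitch radius r_p = m·N/2 = 4.347·57/2 = 123.889500
base radius r_b = r_p·cos α = 123.889500·cos 19.968° = 116.441696
roll angle φ = 29.370° = 0.51260320 rad
x = r_b·(cos φ + φ·sin φ) = 130.749551
y = r_b·(sin φ − φ·cos φ) = 5.091860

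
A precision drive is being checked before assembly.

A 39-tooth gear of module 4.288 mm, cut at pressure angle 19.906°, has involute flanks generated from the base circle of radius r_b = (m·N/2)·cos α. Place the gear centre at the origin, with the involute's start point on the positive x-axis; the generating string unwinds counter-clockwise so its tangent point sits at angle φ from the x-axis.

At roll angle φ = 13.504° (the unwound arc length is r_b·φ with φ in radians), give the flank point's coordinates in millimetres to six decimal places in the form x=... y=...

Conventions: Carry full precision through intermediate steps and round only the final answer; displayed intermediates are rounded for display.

x=80.773572 y=0.341207

recognized (one wheel, involute flank): single-mesh tooth geometry, m = 4.288, N = 39
pitch radius r_p = m·N/2 = 4.288·39/2 = 83.616000
base radius r_b = r_p·cos α = 83.616000·cos 19.906° = 78.620151
roll angle φ = 13.504° = 0.23568926 rad
x = r_b·(cos φ + φ·sin φ) = 80.773572
y = r_b·(sin φ − φ·cos φ) = 0.341207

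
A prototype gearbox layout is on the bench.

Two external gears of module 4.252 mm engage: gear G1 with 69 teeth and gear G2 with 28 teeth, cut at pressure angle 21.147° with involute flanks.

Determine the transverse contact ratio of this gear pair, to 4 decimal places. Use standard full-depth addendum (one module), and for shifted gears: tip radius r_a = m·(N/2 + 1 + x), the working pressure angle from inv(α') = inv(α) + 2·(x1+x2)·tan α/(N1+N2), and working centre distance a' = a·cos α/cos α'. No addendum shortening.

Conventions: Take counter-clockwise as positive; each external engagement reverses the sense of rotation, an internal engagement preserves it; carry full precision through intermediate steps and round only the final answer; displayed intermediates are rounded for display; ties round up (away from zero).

class = single-mesh tooth geometry [involute pair 69T × 28T, m = 4.252]
base radii: r_b1 = 136.815320, r_b2 = 55.519260
tip radii: r_a1 = 150.946000, r_a2 = 63.780000
no profile shift: α' = α, a' = a
action lengths: √(r_a1²−r_b1²) = 63.767257, √(r_a2²−r_b2²) = 31.392676
base pitch p_b = π·m·cos α = 12.458493
CR = (63.767257 + 31.392676 − 206.222000·sin 21.14700°)/12.458493 = 1.666564
contact ratio ≈ 1.6666

1.6666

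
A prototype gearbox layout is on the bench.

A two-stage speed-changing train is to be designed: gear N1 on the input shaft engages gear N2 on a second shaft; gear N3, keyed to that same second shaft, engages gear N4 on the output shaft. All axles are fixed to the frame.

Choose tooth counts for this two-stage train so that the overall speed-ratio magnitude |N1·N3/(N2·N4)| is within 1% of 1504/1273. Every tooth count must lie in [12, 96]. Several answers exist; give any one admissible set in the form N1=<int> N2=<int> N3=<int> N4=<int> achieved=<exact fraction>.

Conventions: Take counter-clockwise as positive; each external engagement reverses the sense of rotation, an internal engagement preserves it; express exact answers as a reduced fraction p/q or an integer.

N1=16 N2=19 N3=94 N4=67 achieved=1504/1273

topology: fixed-axis compound train — 2 stages, target 1504/1273
target = 1504/1273 in lowest terms: an exact hit needs N1·N3 = k·1504 and N2·N4 = k·1273 for one integer k, every count in [12, 96]; additionally prefer no 1:1 stage (N1 ≠ N2, N3 ≠ N4)
k = 1: N1·N3 = 1504 = 16·94, N2·N4 = 1273 = 19·67
achieved = 16·94/(19·67) = 1504/1273; |achieved − target| = 0 ≤ 376/31825 ✓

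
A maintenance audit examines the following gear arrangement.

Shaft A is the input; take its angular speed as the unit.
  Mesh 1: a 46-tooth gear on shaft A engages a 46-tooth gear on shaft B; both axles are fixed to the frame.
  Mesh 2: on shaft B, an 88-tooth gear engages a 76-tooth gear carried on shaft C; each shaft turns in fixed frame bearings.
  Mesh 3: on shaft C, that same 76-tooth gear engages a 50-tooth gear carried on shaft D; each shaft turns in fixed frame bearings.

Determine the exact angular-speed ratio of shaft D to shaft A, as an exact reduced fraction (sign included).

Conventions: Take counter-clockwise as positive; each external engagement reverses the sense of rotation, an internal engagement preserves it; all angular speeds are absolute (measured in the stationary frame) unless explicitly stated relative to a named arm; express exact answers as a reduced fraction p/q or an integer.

-44/25

class = fixed-axis compound train [3 meshes; 3 ratios multiply, 3 sense flips]
mesh 1 [46T→46T]: running ratio 1, sense −
mesh 2 [88T→76T]: running ratio 22/19, sense +
mesh 3 [76T→50T]: running ratio 44/25, sense −
ω_out/ω_in = -44/25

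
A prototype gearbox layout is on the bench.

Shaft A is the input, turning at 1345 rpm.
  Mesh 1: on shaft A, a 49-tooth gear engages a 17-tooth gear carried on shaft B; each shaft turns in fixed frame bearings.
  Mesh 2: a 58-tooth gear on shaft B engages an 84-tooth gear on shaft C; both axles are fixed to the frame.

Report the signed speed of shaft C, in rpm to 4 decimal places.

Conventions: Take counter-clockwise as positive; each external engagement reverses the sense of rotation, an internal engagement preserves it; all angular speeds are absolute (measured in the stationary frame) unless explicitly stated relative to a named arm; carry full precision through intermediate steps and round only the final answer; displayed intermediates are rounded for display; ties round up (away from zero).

2-mesh fixed-axis compound train (all bearings frame-fixed)
mesh 1 [49T→17T]: ω = 1345.0000×49/17 = 3876.7647 rpm, sense flips to −
mesh 2 [58T→84T]: ω = 3876.7647×58/84 = 2676.8137 rpm, sense flips to +
signed output speed = +2676.8137 rpm

+2676.8137 rpm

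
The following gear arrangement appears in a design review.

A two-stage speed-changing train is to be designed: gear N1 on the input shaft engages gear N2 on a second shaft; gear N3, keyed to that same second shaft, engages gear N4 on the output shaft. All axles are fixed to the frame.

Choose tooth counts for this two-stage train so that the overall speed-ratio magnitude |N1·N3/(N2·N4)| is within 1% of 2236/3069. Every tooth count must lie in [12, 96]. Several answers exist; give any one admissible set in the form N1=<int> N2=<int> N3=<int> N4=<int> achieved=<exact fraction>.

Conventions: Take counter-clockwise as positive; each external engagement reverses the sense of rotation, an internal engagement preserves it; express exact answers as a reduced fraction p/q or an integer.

N1=26 N2=33 N3=86 N4=93 achieved=2236/3069

2-stage fixed-axis compound train for ratio 2236/3069
target = 2236/3069 in lowest terms: an exact hit needs N1·N3 = k·2236 and N2·N4 = k·3069 for one integer k, every count in [12, 96]; additionally prefer no 1:1 stage (N1 ≠ N2, N3 ≠ N4)
k = 1: N1·N3 = 2236 = 26·86, N2·N4 = 3069 = 33·93
achieved = 26·86/(33·93) = 2236/3069; |achieved − target| = 0 ≤ 559/76725 ✓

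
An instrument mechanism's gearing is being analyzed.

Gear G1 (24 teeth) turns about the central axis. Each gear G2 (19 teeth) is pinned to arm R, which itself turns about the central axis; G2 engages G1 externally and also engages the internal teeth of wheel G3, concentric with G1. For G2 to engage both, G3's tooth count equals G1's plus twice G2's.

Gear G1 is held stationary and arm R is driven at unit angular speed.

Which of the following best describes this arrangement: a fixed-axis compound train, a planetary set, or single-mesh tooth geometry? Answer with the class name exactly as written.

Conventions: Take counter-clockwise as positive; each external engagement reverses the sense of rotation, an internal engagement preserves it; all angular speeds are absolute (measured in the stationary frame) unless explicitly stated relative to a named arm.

planetary set

planetary set (24T centre, 19T on arm, 62T internal) — Willis relation
classification: planetary set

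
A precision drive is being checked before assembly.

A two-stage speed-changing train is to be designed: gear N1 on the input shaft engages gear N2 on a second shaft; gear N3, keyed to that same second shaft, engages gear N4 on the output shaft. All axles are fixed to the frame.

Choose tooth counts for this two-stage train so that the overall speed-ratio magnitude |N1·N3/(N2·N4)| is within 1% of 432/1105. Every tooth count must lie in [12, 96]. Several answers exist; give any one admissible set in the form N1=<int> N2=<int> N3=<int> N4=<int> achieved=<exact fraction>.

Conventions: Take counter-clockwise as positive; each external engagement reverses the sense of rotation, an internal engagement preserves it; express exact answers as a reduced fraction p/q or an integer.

2-stage fixed-axis compound train for ratio 432/1105
target = 432/1105 in lowest terms: an exact hit needs N1·N3 = k·432 and N2·N4 = k·1105 for one integer k, every count in [12, 96]; additionally prefer no 1:1 stage (N1 ≠ N2, N3 ≠ N4)
k = 1: N1·N3 = 432 = 12·36, N2·N4 = 1105 = 13·85
achieved = 12·36/(13·85) = 432/1105; |achieved − target| = 0 ≤ 108/27625 ✓

N1=12 N2=13 N3=36 N4=85 achieved=432/1105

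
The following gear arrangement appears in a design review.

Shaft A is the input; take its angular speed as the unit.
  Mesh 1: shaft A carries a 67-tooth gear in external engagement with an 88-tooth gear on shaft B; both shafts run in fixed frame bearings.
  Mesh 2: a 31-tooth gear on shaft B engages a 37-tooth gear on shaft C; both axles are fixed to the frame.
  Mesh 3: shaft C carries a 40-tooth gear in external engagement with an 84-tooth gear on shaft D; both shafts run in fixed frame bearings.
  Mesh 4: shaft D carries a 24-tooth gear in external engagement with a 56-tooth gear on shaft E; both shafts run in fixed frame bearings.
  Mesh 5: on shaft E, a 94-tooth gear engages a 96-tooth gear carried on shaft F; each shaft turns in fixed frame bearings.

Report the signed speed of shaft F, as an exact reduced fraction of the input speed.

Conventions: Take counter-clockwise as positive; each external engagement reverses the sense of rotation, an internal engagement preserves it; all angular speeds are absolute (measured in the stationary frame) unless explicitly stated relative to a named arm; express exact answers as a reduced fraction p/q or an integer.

5-mesh fixed-axis compound train (all bearings frame-fixed)
mesh 1 [67T→88T]: |ω|/ω_in = 1×67/88 = 67/88, sense flips to −
mesh 2 [31T→37T]: |ω|/ω_in = (67/88)×31/37 = 2077/3256, sense flips to +
mesh 3 [40T→84T]: |ω|/ω_in = (2077/3256)×40/84 = 10385/34188, sense flips to −
mesh 4 [24T→56T]: |ω|/ω_in = (10385/34188)×24/56 = 10385/79772, sense flips to +
mesh 5 [94T→96T]: |ω|/ω_in = (10385/79772)×94/96 = 488095/3829056, sense flips to −
signed output speed (× input speed) = -488095/3829056

-488095/3829056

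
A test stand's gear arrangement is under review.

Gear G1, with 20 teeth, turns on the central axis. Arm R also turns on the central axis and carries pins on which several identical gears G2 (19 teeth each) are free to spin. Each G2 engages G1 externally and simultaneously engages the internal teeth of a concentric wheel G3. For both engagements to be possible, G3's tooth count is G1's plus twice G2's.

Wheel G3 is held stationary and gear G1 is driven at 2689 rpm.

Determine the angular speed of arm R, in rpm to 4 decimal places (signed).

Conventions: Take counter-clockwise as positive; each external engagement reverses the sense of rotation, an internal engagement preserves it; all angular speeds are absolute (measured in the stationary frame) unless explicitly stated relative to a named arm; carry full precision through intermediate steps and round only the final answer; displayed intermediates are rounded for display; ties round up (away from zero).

+689.4872 rpm

recognized (axles ride arm R): planetary set, 20/19/58 teeth
normalise by the input: solve with ω_sun = 1, then scale by 2689 rpm
ring teeth: 20 + 2·19 = 58
20(ω_sun−ω_arm) = −58(ω_ring−ω_arm),  ω_ring = 0, ω_sun = 1
20(1−ω_arm) = −58(0−ω_arm)  ⇒  78·ω_arm = 20  ⇒  ω_arm = 10/39
scale: ω_arm = 10/39 × 2689 rpm = +689.4872 rpm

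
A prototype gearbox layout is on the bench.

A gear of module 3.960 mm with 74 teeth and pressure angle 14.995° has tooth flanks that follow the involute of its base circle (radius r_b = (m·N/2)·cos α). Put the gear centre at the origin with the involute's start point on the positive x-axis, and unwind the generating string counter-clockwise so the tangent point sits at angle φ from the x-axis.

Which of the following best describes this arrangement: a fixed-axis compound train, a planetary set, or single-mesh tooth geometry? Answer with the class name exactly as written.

single-mesh tooth geometry

class = single-mesh tooth geometry [base-circle involute, m = 3.960, 74T]
classification: single-mesh tooth geometry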